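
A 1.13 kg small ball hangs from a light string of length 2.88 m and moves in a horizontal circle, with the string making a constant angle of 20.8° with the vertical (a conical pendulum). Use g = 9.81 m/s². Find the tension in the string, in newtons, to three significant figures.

11.9 N

Vertically the bob has no acceleration, so T cosθ = mg.
T = mg/cosθ = 1.13 × 9.81 / cos 20.8° = 11.09/0.9348 = 11.86 N.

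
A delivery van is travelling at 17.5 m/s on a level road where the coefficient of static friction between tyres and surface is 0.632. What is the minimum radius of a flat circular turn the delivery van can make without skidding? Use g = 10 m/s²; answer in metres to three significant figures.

At the limit, μ_s m g = m v²/r, so r_min = v²/(μ_s g) = (17.5)²/(0.632 × 10.0) = 306.2/6.320 = 48.46 m.

48.5 m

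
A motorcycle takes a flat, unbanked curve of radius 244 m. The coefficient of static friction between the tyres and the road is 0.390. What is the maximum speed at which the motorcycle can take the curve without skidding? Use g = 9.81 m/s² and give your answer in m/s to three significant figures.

30.6 m/s

On a flat curve, static friction is the only horizontal force, so it must supply the full centripetal force: μ_s m g = m v²/r.
Mass cancels: v_max = √(μ_s g r) = √(0.390 × 9.81 × 244) = √933.5 = 30.55 m/s.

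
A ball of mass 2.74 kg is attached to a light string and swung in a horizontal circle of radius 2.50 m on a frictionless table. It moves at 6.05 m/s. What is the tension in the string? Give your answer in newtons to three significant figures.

40.1 N

The tension is the only horizontal force, so it supplies the full centripetal force: T = m v²/r = 2.74 × (6.050)²/2.50 = 2.74 × 36.60/2.50 = 40.12 N.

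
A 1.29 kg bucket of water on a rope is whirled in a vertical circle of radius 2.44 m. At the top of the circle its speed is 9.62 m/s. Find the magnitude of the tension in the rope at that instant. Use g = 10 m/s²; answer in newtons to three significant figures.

At the top, both T and the weight mg point inward (toward the centre), so T + mg = mv²/r.
T = m(v²/r − g) = 1.29 × ((9.62)²/2.44 − 10.0) = 1.29 × (37.93 − 10.0) = 1.29 × 27.93 = 36.03 N.

36.0 N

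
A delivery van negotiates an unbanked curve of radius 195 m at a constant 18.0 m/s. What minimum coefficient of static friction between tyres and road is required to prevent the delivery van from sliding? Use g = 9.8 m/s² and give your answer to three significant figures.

0.170

Friction provides the centripetal force: μ_s m g = m v²/r, so μ_s = v²/(g r) = (18.00)²/(9.8 × 195) = 324.0/1911 = 0.1695.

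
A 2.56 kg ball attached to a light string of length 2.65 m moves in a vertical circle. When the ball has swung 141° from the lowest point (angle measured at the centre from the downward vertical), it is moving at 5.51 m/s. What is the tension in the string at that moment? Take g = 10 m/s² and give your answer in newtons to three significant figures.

9.43 N

Take the radial direction toward the centre of the circle as positive. The component of the weight along the string toward the centre is −mg cos φ (φ measured from the bottom), so Newton's second law along the string gives T − mg cos φ = m v²/r.
cos 141° = -0.7771, so T = m(v²/r + g cos φ) = 2.56 × ((5.51)²/2.65 + 10.0 × -0.7771) = 2.56 × (11.46 + (-7.771)) = 2.56 × 3.685 = 9.434 N.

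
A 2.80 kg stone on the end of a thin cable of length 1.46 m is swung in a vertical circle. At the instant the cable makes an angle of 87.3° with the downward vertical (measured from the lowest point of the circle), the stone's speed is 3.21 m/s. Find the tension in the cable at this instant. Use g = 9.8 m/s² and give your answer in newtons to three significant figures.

21.1 N

Take the radial direction toward the centre of the circle as positive. The component of the weight along the string toward the centre is −mg cos φ (φ measured from the bottom), so Newton's second law along the string gives T − mg cos φ = m v²/r.
cos 87.3° = 0.04711, so T = m(v²/r + g cos φ) = 2.80 × ((3.21)²/1.46 + 9.8 × 0.04711) = 2.80 × (7.058 + (0.4616)) = 2.80 × 7.519 = 21.05 N.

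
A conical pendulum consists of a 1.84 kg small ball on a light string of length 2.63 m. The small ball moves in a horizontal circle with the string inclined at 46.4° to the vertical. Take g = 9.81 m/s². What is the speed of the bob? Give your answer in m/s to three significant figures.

4.43 m/s

The radius of the circle is r = L sinθ = 2.63 × sin 46.4° = 1.905 m.
Horizontally T sinθ = mv²/r and vertically T cosθ = mg, so tanθ = v²/(rg).
v = √(r g tanθ) = √(1.905 × 9.81 × 1.050) = √19.62 = 4.429 m/s.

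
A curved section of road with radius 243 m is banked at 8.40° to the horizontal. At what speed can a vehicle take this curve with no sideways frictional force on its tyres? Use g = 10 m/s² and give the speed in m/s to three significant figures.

18.9 m/s

On a frictionless banked curve, N sinθ = mv²/r and N cosθ = mg, so tanθ = v²/(rg).
v = √(r g tanθ) = √(243 × 10.0 × tan 8.40°) = √(243 × 10.0 × 0.1477) = √358.8 = 18.94 m/s.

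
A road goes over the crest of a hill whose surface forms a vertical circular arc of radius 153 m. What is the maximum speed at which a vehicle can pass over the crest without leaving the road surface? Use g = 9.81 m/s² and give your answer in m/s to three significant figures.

38.7 m/s

At the crest the centre of the circle is below the vehicle, so the net downward (centripetal) force is mg − N = mv²/r.
The vehicle leaves the road when N → 0, giving v_max = √(g r) = √(9.81 × 153) = 38.74 m/s.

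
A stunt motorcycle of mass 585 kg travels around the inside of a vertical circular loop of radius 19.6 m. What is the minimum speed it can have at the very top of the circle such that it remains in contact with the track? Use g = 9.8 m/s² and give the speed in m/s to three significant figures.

At the highest point the centre is directly below, so both the weight and N act inward: N + mg = mv²/r.
At minimum speed N → 0, so mg = mv_min²/r ⇒ v_min = √(g r) = √(9.8 × 19.6) = 13.86 m/s.

13.9 m/s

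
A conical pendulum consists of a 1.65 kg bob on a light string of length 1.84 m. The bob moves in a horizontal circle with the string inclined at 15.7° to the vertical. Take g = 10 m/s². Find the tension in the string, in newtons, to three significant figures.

Vertically the bob has no acceleration, so T cosθ = mg.
T = mg/cosθ = 1.65 × 10.0 / cos 15.7° = 16.50/0.9627 = 17.14 N.

17.1 N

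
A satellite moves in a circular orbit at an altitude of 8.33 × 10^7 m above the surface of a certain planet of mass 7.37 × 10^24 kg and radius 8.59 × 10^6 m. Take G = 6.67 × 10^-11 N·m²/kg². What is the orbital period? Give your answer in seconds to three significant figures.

250000 s

r = R + h = 8.59 × 10^6 + 8.33 × 10^7 = 9.189 × 10^7 m. Gravity provides the centripetal force: G M m / r² = m v² / r ⇒ v = √(GM/r) = 2313 m/s.
T = 2πr/v = 2π × 9.189 × 10^7 / 2313 = 249600 s.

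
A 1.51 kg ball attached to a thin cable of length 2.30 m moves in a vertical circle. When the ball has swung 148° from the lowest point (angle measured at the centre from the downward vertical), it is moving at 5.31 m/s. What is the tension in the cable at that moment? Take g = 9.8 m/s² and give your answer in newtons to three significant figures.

5.96 N

Take the radial direction toward the centre of the circle as positive. The component of the weight along the string toward the centre is −mg cos φ (φ measured from the bottom), so Newton's second law along the string gives T − mg cos φ = m v²/r.
cos 148° = -0.8480, so T = m(v²/r + g cos φ) = 1.51 × ((5.31)²/2.30 + 9.8 × -0.8480) = 1.51 × (12.26 + (-8.311)) = 1.51 × 3.948 = 5.962 N.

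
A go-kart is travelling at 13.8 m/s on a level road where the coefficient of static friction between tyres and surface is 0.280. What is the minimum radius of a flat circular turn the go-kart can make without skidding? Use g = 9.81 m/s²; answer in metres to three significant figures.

69.3 m

At the limit, μ_s m g = m v²/r, so r_min = v²/(μ_s g) = (13.8)²/(0.280 × 9.81) = 190.4/2.747 = 69.33 m.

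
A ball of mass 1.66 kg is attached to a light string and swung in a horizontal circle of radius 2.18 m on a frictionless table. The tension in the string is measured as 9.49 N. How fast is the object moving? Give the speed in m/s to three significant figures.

3.53 m/s

T = m v²/r ⇒ v = √(T r / m) = √(9.49 × 2.18 / 1.66) = √12.46 = 3.530 m/s.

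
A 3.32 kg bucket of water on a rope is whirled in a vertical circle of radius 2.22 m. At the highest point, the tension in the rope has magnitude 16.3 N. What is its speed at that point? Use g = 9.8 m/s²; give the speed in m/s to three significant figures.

At the top, T + mg = mv²/r, so v = √(r(T/m + g)) = √(2.22 × (16.3/3.32 + 9.8)) = √(2.22 × 14.71) = √32.66 = 5.714 m/s.

5.71 m/s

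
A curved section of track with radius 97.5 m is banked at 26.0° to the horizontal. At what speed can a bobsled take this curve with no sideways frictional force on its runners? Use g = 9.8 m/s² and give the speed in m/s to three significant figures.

On a frictionless banked curve, N sinθ = mv²/r and N cosθ = mg, so tanθ = v²/(rg).
v = √(r g tanθ) = √(97.5 × 9.8 × tan 26.0°) = √(97.5 × 9.8 × 0.4877) = √466.0 = 21.59 m/s.

21.6 m/s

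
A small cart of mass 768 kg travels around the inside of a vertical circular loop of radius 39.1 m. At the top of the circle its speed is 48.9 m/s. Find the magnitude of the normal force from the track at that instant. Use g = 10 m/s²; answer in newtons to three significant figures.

At the top, both N and the weight mg point inward (toward the centre), so N + mg = mv²/r.
N = m(v²/r − g) = 768 × ((48.9)²/39.1 − 10.0) = 768 × (61.16 − 10.0) = 768 × 51.16 = 39290 N.

39300 N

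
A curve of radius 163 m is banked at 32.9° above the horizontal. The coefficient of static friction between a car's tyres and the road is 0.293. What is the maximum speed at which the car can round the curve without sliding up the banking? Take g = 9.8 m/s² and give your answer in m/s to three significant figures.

43.0 m/s

At the maximum speed, friction acts down the slope at its limiting value f = μN. Radially (horizontal, toward centre): N sinθ + μN cosθ = mv²/r. Vertically: N cosθ − μN sinθ = mg.
Dividing: v² = r g (sinθ + μcosθ)/(cosθ − μsinθ).
sinθ + μcosθ = 0.5432 + 0.293×0.8396 = 0.7892; cosθ − μsinθ = 0.8396 − 0.293×0.5432 = 0.6805.
v² = 163 × 9.8 × 0.7892/0.6805 = 1853 m²/s², so v = 43.04 m/s.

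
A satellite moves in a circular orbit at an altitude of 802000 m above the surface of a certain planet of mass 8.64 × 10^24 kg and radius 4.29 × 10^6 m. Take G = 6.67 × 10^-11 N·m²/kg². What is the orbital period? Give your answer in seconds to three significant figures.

r = R + h = 4.29 × 10^6 + 802000 = 5.092 × 10^6 m. Gravity provides the centripetal force: G M m / r² = m v² / r ⇒ v = √(GM/r) = 10640 m/s.
T = 2πr/v = 2π × 5.092 × 10^6 / 10640 = 3007 s.

3010 s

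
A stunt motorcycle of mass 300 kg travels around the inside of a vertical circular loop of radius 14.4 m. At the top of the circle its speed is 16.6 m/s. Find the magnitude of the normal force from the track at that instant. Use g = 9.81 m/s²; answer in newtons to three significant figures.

At the top, both N and the weight mg point inward (toward the centre), so N + mg = mv²/r.
N = m(v²/r − g) = 300 × ((16.6)²/14.4 − 9.81) = 300 × (19.14 − 9.81) = 300 × 9.326 = 2798 N.

2800 N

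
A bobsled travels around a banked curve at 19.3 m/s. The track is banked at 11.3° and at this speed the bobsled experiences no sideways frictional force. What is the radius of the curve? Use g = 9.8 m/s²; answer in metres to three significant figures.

Frictionless banking: tanθ = v²/(rg), so r = v²/(g tanθ).
r = (19.3)²/(9.8 × tan 11.3°) = 372.5/(9.8 × 0.1998) = 372.5/1.958 = 190.2 m.

190 m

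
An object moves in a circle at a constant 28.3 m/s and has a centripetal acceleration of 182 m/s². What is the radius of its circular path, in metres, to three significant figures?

4.40 m

a_c = v²/r ⇒ r = v²/a_c = (28.3)²/182 = 800.9/182 = 4.400 m.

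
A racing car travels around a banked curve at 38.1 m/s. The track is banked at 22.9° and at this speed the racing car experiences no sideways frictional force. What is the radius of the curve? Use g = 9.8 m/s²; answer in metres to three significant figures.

351 m

Frictionless banking: tanθ = v²/(rg), so r = v²/(g tanθ).
r = (38.1)²/(9.8 × tan 22.9°) = 1452/(9.8 × 0.4224) = 1452/4.140 = 350.7 m.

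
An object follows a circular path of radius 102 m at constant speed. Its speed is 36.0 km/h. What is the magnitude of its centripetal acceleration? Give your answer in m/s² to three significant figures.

0.980 m/s²

v = 36.0 km/h = 36.0/3.6 = 10.00 m/s.
a_c = v²/r = (10.00)²/102 = 100.0/102 = 0.9804 m/s².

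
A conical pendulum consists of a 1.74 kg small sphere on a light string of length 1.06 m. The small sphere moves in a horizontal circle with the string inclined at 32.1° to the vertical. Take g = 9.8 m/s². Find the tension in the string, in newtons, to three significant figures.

20.1 N

Vertically the bob has no acceleration, so T cosθ = mg.
T = mg/cosθ = 1.74 × 9.8 / cos 32.1° = 17.05/0.8471 = 20.13 N.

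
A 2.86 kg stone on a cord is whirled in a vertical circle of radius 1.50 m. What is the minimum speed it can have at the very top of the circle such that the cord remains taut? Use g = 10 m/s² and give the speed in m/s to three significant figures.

At the highest point the centre is directly below, so both the weight and T act inward: T + mg = mv²/r.
At minimum speed T → 0, so mg = mv_min²/r ⇒ v_min = √(g r) = √(10.0 × 1.50) = 3.873 m/s.

3.87 m/s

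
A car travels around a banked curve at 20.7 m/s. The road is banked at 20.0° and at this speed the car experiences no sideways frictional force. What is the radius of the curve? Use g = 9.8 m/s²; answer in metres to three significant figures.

Frictionless banking: tanθ = v²/(rg), so r = v²/(g tanθ).
r = (20.7)²/(9.8 × tan 20.0°) = 428.5/(9.8 × 0.3640) = 428.5/3.567 = 120.1 m.

120 m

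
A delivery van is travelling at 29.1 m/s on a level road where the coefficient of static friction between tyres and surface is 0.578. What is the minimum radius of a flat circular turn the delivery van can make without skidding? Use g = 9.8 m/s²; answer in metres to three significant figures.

149 m

At the limit, μ_s m g = m v²/r, so r_min = v²/(μ_s g) = (29.1)²/(0.578 × 9.8) = 846.8/5.664 = 149.5 m.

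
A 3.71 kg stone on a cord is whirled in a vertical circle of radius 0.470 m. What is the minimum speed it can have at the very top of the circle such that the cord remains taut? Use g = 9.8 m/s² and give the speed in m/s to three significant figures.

2.15 m/s

At the highest point the centre is directly below, so both the weight and T act inward: T + mg = mv²/r.
At minimum speed T → 0, so mg = mv_min²/r ⇒ v_min = √(g r) = √(9.8 × 0.470) = 2.146 m/s.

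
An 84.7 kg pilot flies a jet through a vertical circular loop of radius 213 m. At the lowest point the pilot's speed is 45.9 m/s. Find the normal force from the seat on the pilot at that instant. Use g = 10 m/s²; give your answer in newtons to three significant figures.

1680 N

At the lowest point, N points up (toward the centre) and the weight mg points down (away from the centre), so the net inward force is N − mg = mv²/r.
N = m(v²/r + g) = 84.7 × ((45.9)²/213 + 10.0) = 84.7 × (9.891 + 10.0) = 84.7 × 19.89 = 1685 N.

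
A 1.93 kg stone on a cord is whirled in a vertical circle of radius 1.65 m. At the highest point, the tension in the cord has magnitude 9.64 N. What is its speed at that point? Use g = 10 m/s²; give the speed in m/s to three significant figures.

4.97 m/s

At the top, T + mg = mv²/r, so v = √(r(T/m + g)) = √(1.65 × (9.64/1.93 + 10.0)) = √(1.65 × 14.99) = √24.74 = 4.974 m/s.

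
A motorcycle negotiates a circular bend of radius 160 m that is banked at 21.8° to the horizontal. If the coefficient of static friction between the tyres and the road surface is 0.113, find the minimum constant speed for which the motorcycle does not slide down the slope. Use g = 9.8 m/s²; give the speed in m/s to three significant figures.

At the minimum speed, friction acts up the slope at its limiting value f = μN. Radially (horizontal, toward centre): N sinθ − μN cosθ = mv²/r. Vertically: N cosθ + μN sinθ = mg.
Dividing: v² = r g (sinθ − μcosθ)/(cosθ + μsinθ).
sinθ − μcosθ = 0.3714 − 0.113×0.9285 = 0.2664; cosθ + μsinθ = 0.9285 + 0.113×0.3714 = 0.9705.
v² = 160 × 9.8 × 0.2664/0.9705 = 430.5 m²/s², so v = 20.75 m/s.

20.7 m/s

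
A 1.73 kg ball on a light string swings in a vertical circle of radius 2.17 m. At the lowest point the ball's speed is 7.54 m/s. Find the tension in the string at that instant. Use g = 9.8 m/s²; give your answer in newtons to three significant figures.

62.3 N

At the lowest point, T points up (toward the centre) and the weight mg points down (away from the centre), so the net inward force is T − mg = mv²/r.
T = m(v²/r + g) = 1.73 × ((7.54)²/2.17 + 9.8) = 1.73 × (26.20 + 9.8) = 1.73 × 36.00 = 62.28 N.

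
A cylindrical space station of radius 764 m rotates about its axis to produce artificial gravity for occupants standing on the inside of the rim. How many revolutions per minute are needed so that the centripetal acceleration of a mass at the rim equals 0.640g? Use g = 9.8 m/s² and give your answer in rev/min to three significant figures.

0.865 rev/min

Require ω²r = 0.640g, so ω = √(0.640 × 9.8/764) = 0.09061 rad/s.
In rev/min: ω × 60/(2π) = 0.09061 × 60/(2π) = 0.8652 rev/min.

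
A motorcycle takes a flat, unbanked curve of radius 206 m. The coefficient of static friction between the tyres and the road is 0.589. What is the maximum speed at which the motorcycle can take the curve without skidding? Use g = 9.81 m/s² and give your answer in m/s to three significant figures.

34.5 m/s

The only inward force on a level bend is static friction, so at the limit f_s = μ_s N = μ_s m g = m v²/r.
Mass cancels: v_max = √(μ_s g r) = √(0.589 × 9.81 × 206) = √1190 = 34.50 m/s.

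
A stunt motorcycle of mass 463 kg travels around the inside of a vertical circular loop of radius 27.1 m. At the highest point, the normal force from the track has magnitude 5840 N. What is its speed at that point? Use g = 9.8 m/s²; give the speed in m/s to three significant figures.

24.6 m/s

At the top, N + mg = mv²/r, so v = √(r(N/m + g)) = √(27.1 × (5840/463 + 9.8)) = √(27.1 × 22.41) = √607.4 = 24.65 m/s.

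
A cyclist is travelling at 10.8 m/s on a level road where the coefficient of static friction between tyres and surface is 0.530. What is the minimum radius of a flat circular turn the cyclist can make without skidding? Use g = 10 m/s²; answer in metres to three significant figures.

At the limit, μ_s m g = m v²/r, so r_min = v²/(μ_s g) = (10.8)²/(0.530 × 10.0) = 116.6/5.300 = 22.01 m.

22.0 m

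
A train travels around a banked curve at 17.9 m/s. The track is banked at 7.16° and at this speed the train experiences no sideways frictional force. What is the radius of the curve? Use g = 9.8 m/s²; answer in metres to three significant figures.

Frictionless banking: tanθ = v²/(rg), so r = v²/(g tanθ).
r = (17.9)²/(9.8 × tan 7.16°) = 320.4/(9.8 × 0.1256) = 320.4/1.231 = 260.3 m.

260 m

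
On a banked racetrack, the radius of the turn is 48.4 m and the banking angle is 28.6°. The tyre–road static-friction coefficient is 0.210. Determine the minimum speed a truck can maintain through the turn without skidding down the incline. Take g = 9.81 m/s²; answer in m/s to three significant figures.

At the minimum speed, friction acts up the slope at its limiting value f = μN. Radially (horizontal, toward centre): N sinθ − μN cosθ = mv²/r. Vertically: N cosθ + μN sinθ = mg.
Dividing: v² = r g (sinθ − μcosθ)/(cosθ + μsinθ).
sinθ − μcosθ = 0.4787 − 0.210×0.8780 = 0.2943; cosθ + μsinθ = 0.8780 + 0.210×0.4787 = 0.9785.
v² = 48.4 × 9.81 × 0.2943/0.9785 = 142.8 m²/s², so v = 11.95 m/s.

12.0 m/s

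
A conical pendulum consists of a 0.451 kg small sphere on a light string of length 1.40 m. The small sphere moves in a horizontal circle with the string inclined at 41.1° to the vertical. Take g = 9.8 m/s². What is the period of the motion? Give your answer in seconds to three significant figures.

r = L sinθ = 0.9203 m. From T sinθ = mω²r and T cosθ = mg: tanθ = ω²r/g, so ω² = g tanθ / r = g/(L cosθ).
ω = √(g/(L cosθ)) = √(9.8/(1.40 × 0.7536)) = √9.289 = 3.048 rad/s.
Period = 2π/ω = 2.062 s.

2.06 s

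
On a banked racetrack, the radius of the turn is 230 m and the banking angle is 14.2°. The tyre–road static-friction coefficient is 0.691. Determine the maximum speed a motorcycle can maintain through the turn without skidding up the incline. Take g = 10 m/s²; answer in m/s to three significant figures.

At the maximum speed, friction acts down the slope at its limiting value f = μN. Radially (horizontal, toward centre): N sinθ + μN cosθ = mv²/r. Vertically: N cosθ − μN sinθ = mg.
Dividing: v² = r g (sinθ + μcosθ)/(cosθ − μsinθ).
sinθ + μcosθ = 0.2453 + 0.691×0.9694 = 0.9152; cosθ − μsinθ = 0.9694 − 0.691×0.2453 = 0.7999.
v² = 230 × 10.0 × 0.9152/0.7999 = 2631 m²/s², so v = 51.30 m/s.

51.3 m/s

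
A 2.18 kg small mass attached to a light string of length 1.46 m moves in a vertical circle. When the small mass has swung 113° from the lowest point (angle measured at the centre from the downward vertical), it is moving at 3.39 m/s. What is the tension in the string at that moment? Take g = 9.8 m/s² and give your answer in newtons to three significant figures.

8.81 N

Take the radial direction toward the centre of the circle as positive. The component of the weight along the string toward the centre is −mg cos φ (φ measured from the bottom), so Newton's second law along the string gives T − mg cos φ = m v²/r.
cos 113° = -0.3907, so T = m(v²/r + g cos φ) = 2.18 × ((3.39)²/1.46 + 9.8 × -0.3907) = 2.18 × (7.871 + (-3.829)) = 2.18 × 4.042 = 8.812 N.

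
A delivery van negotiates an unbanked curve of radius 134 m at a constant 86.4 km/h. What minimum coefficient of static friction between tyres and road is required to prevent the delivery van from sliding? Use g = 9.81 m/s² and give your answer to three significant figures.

0.438

v = 86.4/3.6 = 24.00 m/s.
Friction provides the centripetal force: μ_s m g = m v²/r, so μ_s = v²/(g r) = (24.00)²/(9.81 × 134) = 576.0/1315 = 0.4382.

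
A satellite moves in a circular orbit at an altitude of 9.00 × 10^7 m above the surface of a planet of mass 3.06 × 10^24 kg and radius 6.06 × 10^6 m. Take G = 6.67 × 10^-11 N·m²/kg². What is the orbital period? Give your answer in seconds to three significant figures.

r = R + h = 6.06 × 10^6 + 9.00 × 10^7 = 9.606 × 10^7 m. Gravity provides the centripetal force: G M m / r² = m v² / r ⇒ v = √(GM/r) = 1458 m/s.
T = 2πr/v = 2π × 9.606 × 10^7 / 1458 = 414100 s.

414000 s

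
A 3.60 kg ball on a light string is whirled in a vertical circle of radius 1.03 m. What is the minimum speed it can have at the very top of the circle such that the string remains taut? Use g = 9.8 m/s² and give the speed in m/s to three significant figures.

At the highest point the centre is directly below, so both the weight and T act inward: T + mg = mv²/r.
At minimum speed T → 0, so mg = mv_min²/r ⇒ v_min = √(g r) = √(9.8 × 1.03) = 3.177 m/s.

3.18 m/s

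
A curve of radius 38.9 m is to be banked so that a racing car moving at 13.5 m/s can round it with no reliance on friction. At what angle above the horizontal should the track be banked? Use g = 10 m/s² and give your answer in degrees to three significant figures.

25.1°

With no friction, the horizontal component of the normal force provides the centripetal force: N sinθ = mv²/r, while N cosθ = mg vertically.
Dividing: tanθ = v²/(r g) = (13.5)²/(38.9 × 10.0) = 182.2/389.0 = 0.4685.
θ = arctan(0.4685) = 25.10°.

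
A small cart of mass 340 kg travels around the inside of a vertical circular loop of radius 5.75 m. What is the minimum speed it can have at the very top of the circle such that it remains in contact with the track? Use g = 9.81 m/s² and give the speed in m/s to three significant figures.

At the top, both weight mg and N point toward the centre: N + mg = mv²/r.
At minimum speed N → 0, so mg = mv_min²/r ⇒ v_min = √(g r) = √(9.81 × 5.75) = 7.510 m/s.

7.51 m/s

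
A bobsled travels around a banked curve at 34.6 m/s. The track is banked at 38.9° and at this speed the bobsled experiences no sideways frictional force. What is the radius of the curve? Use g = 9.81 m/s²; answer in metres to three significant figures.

Frictionless banking: tanθ = v²/(rg), so r = v²/(g tanθ).
r = (34.6)²/(9.81 × tan 38.9°) = 1197/(9.81 × 0.8069) = 1197/7.916 = 151.2 m.

151 m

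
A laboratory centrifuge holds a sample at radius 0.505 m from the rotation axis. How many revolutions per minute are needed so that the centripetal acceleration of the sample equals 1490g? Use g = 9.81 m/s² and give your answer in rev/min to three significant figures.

1620 rev/min

Require ω²r = 1490g, so ω = √(1490 × 9.81/0.505) = 170.1 rad/s.
In rev/min: ω × 60/(2π) = 170.1 × 60/(2π) = 1625 rev/min.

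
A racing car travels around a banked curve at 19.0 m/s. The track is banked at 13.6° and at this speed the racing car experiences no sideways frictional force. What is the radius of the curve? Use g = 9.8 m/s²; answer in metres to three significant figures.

152 m

Frictionless banking: tanθ = v²/(rg), so r = v²/(g tanθ).
r = (19.0)²/(9.8 × tan 13.6°) = 361.0/(9.8 × 0.2419) = 361.0/2.371 = 152.3 m.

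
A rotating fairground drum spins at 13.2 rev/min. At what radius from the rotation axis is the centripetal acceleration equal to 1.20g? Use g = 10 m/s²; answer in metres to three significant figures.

ω = 13.2 rev/min × 2π/60 = 1.382 rad/s.
a_c = ω²r = 1.20g ⇒ r = 1.20 × 10.0 / (1.382)² = 12.00/1.911 = 6.280 m.

6.28 m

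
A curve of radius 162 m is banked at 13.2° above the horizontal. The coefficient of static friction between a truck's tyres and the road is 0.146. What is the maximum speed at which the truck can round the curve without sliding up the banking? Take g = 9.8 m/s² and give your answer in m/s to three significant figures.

25.0 m/s

At the maximum speed, friction acts down the slope at its limiting value f = μN. Radially (horizontal, toward centre): N sinθ + μN cosθ = mv²/r. Vertically: N cosθ − μN sinθ = mg.
Dividing: v² = r g (sinθ + μcosθ)/(cosθ − μsinθ).
sinθ + μcosθ = 0.2284 + 0.146×0.9736 = 0.3705; cosθ − μsinθ = 0.9736 − 0.146×0.2284 = 0.9402.
v² = 162 × 9.8 × 0.3705/0.9402 = 625.6 m²/s², so v = 25.01 m/s.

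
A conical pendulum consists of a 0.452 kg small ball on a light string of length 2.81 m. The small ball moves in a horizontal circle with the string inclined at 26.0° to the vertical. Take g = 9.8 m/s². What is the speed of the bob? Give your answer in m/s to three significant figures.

2.43 m/s

The radius of the circle is r = L sinθ = 2.81 × sin 26.0° = 1.232 m.
Horizontally T sinθ = mv²/r and vertically T cosθ = mg, so tanθ = v²/(rg).
v = √(r g tanθ) = √(1.232 × 9.8 × 0.4877) = √5.888 = 2.426 m/s.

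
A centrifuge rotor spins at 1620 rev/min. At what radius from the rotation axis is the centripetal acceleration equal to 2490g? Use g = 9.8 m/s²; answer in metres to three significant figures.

0.848 m

ω = 1620 rev/min × 2π/60 = 169.6 rad/s.
a_c = ω²r = 2490g ⇒ r = 2490 × 9.8 / (169.6)² = 24400/28780 = 0.8479 m.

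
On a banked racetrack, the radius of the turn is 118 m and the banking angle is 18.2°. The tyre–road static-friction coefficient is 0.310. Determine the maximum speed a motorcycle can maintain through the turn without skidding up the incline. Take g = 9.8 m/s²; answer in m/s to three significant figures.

28.7 m/s

At the maximum speed, friction acts down the slope at its limiting value f = μN. Radially (horizontal, toward centre): N sinθ + μN cosθ = mv²/r. Vertically: N cosθ − μN sinθ = mg.
Dividing: v² = r g (sinθ + μcosθ)/(cosθ − μsinθ).
sinθ + μcosθ = 0.3123 + 0.310×0.9500 = 0.6068; cosθ − μsinθ = 0.9500 − 0.310×0.3123 = 0.8531.
v² = 118 × 9.8 × 0.6068/0.8531 = 822.5 m²/s², so v = 28.68 m/s.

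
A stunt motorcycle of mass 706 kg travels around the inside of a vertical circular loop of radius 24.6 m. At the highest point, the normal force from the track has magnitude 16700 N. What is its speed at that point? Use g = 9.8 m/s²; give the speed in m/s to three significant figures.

28.7 m/s

At the top, N + mg = mv²/r, so v = √(r(N/m + g)) = √(24.6 × (16700/706 + 9.8)) = √(24.6 × 33.45) = √823.0 = 28.69 m/s.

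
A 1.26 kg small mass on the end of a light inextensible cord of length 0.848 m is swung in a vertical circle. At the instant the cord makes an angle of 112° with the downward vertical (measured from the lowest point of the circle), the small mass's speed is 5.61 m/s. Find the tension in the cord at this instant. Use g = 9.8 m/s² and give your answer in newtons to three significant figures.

Take the radial direction toward the centre of the circle as positive. The component of the weight along the string toward the centre is −mg cos φ (φ measured from the bottom), so Newton's second law along the string gives T − mg cos φ = m v²/r.
cos 112° = -0.3746, so T = m(v²/r + g cos φ) = 1.26 × ((5.61)²/0.848 + 9.8 × -0.3746) = 1.26 × (37.11 + (-3.671)) = 1.26 × 33.44 = 42.14 N.

42.1 N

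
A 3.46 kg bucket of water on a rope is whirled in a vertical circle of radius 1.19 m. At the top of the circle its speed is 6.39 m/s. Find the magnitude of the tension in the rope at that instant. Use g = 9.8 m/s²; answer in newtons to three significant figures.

At the top, both T and the weight mg point inward (toward the centre), so T + mg = mv²/r.
T = m(v²/r − g) = 3.46 × ((6.39)²/1.19 − 9.8) = 3.46 × (34.31 − 9.8) = 3.46 × 24.51 = 84.81 N.

84.8 N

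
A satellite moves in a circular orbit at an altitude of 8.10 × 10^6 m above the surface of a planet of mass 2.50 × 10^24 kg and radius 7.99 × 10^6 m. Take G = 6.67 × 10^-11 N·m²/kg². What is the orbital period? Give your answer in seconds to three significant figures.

r = R + h = 7.99 × 10^6 + 8.10 × 10^6 = 1.609 × 10^7 m. Gravity provides the centripetal force: G M m / r² = m v² / r ⇒ v = √(GM/r) = 3219 m/s.
T = 2πr/v = 2π × 1.609 × 10^7 / 3219 = 31400 s.

31400 s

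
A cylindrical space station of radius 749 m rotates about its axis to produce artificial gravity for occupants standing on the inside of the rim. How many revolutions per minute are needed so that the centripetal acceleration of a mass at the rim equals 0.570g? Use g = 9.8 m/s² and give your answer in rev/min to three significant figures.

Require ω²r = 0.570g, so ω = √(0.570 × 9.8/749) = 0.08636 rad/s.
In rev/min: ω × 60/(2π) = 0.08636 × 60/(2π) = 0.8247 rev/min.

0.825 rev/min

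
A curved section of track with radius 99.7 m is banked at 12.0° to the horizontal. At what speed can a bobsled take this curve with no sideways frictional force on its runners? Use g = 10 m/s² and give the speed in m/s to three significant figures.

14.6 m/s

On a frictionless banked curve, N sinθ = mv²/r and N cosθ = mg, so tanθ = v²/(rg).
v = √(r g tanθ) = √(99.7 × 10.0 × tan 12.0°) = √(99.7 × 10.0 × 0.2126) = √211.9 = 14.56 m/s.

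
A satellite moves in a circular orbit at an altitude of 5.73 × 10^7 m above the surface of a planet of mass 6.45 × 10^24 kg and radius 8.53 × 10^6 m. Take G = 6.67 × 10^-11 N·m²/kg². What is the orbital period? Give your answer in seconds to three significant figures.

r = R + h = 8.53 × 10^6 + 5.73 × 10^7 = 6.583 × 10^7 m. Gravity provides the centripetal force: G M m / r² = m v² / r ⇒ v = √(GM/r) = 2556 m/s.
T = 2πr/v = 2π × 6.583 × 10^7 / 2556 = 161800 s.

162000 s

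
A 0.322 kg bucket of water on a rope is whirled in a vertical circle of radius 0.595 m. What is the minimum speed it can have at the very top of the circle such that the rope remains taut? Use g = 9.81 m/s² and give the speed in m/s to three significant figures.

At the highest point the centre is directly below, so both the weight and T act inward: T + mg = mv²/r.
At minimum speed T → 0, so mg = mv_min²/r ⇒ v_min = √(g r) = √(9.81 × 0.595) = 2.416 m/s.

2.42 m/s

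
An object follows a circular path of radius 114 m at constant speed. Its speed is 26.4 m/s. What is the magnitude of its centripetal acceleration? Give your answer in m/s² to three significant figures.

6.11 m/s²

a_c = v²/r = (26.40)²/114 = 697.0/114 = 6.114 m/s².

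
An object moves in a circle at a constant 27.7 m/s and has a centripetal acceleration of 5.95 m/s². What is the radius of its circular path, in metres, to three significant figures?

129 m

a_c = v²/r ⇒ r = v²/a_c = (27.7)²/5.95 = 767.3/5.95 = 129.0 m.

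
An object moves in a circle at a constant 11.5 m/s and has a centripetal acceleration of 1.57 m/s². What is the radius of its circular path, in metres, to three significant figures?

84.2 m

a_c = v²/r ⇒ r = v²/a_c = (11.5)²/1.57 = 132.2/1.57 = 84.24 m.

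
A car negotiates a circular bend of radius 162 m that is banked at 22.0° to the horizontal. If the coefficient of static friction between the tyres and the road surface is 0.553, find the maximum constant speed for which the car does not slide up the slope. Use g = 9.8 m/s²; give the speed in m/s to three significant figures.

44.2 m/s

At the maximum speed, friction acts down the slope at its limiting value f = μN. Radially (horizontal, toward centre): N sinθ + μN cosθ = mv²/r. Vertically: N cosθ − μN sinθ = mg.
Dividing: v² = r g (sinθ + μcosθ)/(cosθ − μsinθ).
sinθ + μcosθ = 0.3746 + 0.553×0.9272 = 0.8873; cosθ − μsinθ = 0.9272 − 0.553×0.3746 = 0.7200.
v² = 162 × 9.8 × 0.8873/0.7200 = 1957 m²/s², so v = 44.23 m/s.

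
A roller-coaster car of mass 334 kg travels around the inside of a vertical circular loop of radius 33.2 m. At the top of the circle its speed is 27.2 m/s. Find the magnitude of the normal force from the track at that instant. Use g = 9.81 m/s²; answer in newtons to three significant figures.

4170 N

At the top, both N and the weight mg point inward (toward the centre), so N + mg = mv²/r.
N = m(v²/r − g) = 334 × ((27.2)²/33.2 − 9.81) = 334 × (22.28 − 9.81) = 334 × 12.47 = 4166 N.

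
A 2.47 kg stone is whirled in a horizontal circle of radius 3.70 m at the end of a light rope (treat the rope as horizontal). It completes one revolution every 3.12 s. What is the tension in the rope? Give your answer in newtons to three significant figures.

v = 2πr/T = 2π × 3.70/3.12 = 7.451 m/s.
The tension is the only horizontal force, so it supplies the full centripetal force: T = m v²/r = 2.47 × (7.451)²/3.70 = 2.47 × 55.52/3.70 = 37.06 N.

37.1 N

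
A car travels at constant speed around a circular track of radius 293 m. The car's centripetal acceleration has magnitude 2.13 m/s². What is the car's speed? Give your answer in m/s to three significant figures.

25.0 m/s

a_c = v²/r ⇒ v = √(a_c · r) = √(2.13 × 293) = √624.1 = 24.98 m/s.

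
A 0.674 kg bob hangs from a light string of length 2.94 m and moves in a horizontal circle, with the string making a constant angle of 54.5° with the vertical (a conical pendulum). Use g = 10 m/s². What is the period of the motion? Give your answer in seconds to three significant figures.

r = L sinθ = 2.393 m. From T sinθ = mω²r and T cosθ = mg: tanθ = ω²r/g, so ω² = g tanθ / r = g/(L cosθ).
ω = √(g/(L cosθ)) = √(10.0/(2.94 × 0.5807)) = √5.857 = 2.420 rad/s.
Period = 2π/ω = 2.596 s.

2.60 s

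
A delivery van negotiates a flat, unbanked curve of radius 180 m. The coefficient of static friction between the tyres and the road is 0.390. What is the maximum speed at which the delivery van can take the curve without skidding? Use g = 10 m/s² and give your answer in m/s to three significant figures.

On a flat curve, static friction is the only horizontal force, so it must supply the full centripetal force: μ_s m g = m v²/r.
Mass cancels: v_max = √(μ_s g r) = √(0.390 × 10.0 × 180) = √702.0 = 26.50 m/s.

26.5 m/s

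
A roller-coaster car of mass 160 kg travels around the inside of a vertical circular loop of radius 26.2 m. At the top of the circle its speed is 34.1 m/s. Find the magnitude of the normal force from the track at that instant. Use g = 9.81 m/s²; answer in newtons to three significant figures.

5530 N

At the top, both N and the weight mg point inward (toward the centre), so N + mg = mv²/r.
N = m(v²/r − g) = 160 × ((34.1)²/26.2 − 9.81) = 160 × (44.38 − 9.81) = 160 × 34.57 = 5532 N.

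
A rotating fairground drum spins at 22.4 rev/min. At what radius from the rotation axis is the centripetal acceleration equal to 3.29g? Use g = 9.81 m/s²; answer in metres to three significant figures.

5.87 m

ω = 22.4 rev/min × 2π/60 = 2.346 rad/s.
a_c = ω²r = 3.29g ⇒ r = 3.29 × 9.81 / (2.346)² = 32.27/5.502 = 5.866 m.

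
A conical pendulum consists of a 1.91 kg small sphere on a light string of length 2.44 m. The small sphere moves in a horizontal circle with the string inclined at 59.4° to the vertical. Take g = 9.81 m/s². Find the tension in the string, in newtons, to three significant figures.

Vertically the bob has no acceleration, so T cosθ = mg.
T = mg/cosθ = 1.91 × 9.81 / cos 59.4° = 18.74/0.5090 = 36.81 N.

36.8 N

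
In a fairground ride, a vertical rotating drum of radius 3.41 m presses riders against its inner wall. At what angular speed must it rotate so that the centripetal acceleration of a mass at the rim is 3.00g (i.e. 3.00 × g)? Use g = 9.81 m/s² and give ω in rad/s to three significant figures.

2.94 rad/s

Centripetal acceleration a_c = ω²r. Setting ω²r = 3.00g:
ω = √(3.00g / r) = √(3.00 × 9.81 / 3.41) = √8.630 = 2.938 rad/s.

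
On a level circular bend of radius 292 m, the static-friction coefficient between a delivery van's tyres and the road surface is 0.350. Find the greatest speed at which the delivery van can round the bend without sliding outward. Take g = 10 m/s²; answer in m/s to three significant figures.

32.0 m/s

The only inward force on a level bend is static friction, so at the limit f_s = μ_s N = μ_s m g = m v²/r.
Mass cancels: v_max = √(μ_s g r) = √(0.350 × 10.0 × 292) = √1022 = 31.97 m/s.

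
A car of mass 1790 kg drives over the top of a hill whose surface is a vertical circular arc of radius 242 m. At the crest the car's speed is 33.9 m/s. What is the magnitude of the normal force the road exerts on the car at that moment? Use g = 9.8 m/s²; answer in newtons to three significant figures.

9040 N

At the crest the centripetal acceleration points downward (toward the centre of the arc), so mg − N = mv²/r.
N = m(g − v²/r) = 1790 × (9.8 − (33.9)²/242) = 1790 × (9.8 − 4.749) = 1790 × 5.051 = 9042 N.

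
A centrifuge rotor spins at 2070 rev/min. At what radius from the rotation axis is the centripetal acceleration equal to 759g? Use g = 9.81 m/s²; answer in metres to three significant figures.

0.158 m

ω = 2070 rev/min × 2π/60 = 216.8 rad/s.
a_c = ω²r = 759g ⇒ r = 759 × 9.81 / (216.8)² = 7446/46990 = 0.1585 m.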